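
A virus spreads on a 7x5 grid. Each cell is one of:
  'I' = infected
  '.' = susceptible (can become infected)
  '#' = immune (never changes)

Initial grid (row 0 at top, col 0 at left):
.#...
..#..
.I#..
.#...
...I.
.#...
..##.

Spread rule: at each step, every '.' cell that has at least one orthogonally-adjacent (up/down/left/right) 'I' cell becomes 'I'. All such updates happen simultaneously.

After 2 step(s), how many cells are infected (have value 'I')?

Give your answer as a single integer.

Answer: 16

Derivation:
Step 0 (initial): 2 infected
Step 1: +6 new -> 8 infected
Step 2: +8 new -> 16 infected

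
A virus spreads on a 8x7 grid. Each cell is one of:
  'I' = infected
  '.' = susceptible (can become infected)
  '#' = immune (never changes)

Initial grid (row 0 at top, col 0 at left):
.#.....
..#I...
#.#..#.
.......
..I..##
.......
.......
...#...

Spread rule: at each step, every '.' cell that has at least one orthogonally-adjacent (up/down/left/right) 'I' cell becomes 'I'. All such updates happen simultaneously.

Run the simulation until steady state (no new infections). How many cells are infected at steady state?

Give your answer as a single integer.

Step 0 (initial): 2 infected
Step 1: +7 new -> 9 infected
Step 2: +11 new -> 20 infected
Step 3: +10 new -> 30 infected
Step 4: +8 new -> 38 infected
Step 5: +6 new -> 44 infected
Step 6: +3 new -> 47 infected
Step 7: +1 new -> 48 infected
Step 8: +0 new -> 48 infected

Answer: 48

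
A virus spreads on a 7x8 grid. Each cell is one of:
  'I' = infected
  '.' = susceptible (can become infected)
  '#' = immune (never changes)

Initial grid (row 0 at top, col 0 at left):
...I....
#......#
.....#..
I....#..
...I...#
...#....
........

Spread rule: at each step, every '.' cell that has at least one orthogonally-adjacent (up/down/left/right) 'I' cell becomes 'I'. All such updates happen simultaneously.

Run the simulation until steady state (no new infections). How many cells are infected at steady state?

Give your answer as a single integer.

Answer: 50

Derivation:
Step 0 (initial): 3 infected
Step 1: +9 new -> 12 infected
Step 2: +13 new -> 25 infected
Step 3: +12 new -> 37 infected
Step 4: +7 new -> 44 infected
Step 5: +4 new -> 48 infected
Step 6: +2 new -> 50 infected
Step 7: +0 new -> 50 infected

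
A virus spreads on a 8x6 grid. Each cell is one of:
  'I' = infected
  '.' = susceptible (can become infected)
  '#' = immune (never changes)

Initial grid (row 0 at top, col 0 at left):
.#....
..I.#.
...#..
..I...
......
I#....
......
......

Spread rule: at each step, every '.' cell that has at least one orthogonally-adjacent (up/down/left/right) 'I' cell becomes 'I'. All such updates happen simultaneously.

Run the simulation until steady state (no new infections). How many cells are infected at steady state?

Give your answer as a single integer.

Answer: 44

Derivation:
Step 0 (initial): 3 infected
Step 1: +9 new -> 12 infected
Step 2: +10 new -> 22 infected
Step 3: +9 new -> 31 infected
Step 4: +6 new -> 37 infected
Step 5: +4 new -> 41 infected
Step 6: +2 new -> 43 infected
Step 7: +1 new -> 44 infected
Step 8: +0 new -> 44 infected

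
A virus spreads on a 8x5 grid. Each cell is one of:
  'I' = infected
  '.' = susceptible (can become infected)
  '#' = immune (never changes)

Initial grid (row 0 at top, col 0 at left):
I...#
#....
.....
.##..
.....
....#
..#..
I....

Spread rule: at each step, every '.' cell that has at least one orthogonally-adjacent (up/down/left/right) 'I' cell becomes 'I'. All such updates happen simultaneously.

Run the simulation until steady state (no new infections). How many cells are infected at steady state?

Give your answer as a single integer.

Step 0 (initial): 2 infected
Step 1: +3 new -> 5 infected
Step 2: +5 new -> 10 infected
Step 3: +6 new -> 16 infected
Step 4: +8 new -> 24 infected
Step 5: +5 new -> 29 infected
Step 6: +3 new -> 32 infected
Step 7: +2 new -> 34 infected
Step 8: +0 new -> 34 infected

Answer: 34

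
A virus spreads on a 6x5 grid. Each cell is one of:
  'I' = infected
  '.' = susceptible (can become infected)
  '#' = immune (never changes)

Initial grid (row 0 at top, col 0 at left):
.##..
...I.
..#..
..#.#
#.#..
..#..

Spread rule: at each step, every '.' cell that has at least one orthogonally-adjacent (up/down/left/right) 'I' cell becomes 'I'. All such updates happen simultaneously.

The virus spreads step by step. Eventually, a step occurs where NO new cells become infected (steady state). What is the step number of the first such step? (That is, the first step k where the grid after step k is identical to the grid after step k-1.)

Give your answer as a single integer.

Step 0 (initial): 1 infected
Step 1: +4 new -> 5 infected
Step 2: +4 new -> 9 infected
Step 3: +3 new -> 12 infected
Step 4: +5 new -> 17 infected
Step 5: +3 new -> 20 infected
Step 6: +1 new -> 21 infected
Step 7: +1 new -> 22 infected
Step 8: +0 new -> 22 infected

Answer: 8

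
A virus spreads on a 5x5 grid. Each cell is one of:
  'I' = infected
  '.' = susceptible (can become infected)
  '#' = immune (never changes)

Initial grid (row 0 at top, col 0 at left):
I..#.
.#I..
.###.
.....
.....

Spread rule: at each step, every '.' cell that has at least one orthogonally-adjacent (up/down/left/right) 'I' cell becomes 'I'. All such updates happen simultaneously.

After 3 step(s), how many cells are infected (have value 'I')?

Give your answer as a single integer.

Step 0 (initial): 2 infected
Step 1: +4 new -> 6 infected
Step 2: +2 new -> 8 infected
Step 3: +3 new -> 11 infected

Answer: 11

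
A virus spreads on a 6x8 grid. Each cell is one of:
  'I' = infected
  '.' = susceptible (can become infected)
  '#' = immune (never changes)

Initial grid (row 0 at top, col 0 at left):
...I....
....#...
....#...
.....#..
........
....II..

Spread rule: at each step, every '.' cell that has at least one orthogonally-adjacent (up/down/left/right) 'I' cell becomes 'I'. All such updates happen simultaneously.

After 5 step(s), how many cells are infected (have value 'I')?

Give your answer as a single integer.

Step 0 (initial): 3 infected
Step 1: +7 new -> 10 infected
Step 2: +9 new -> 19 infected
Step 3: +10 new -> 29 infected
Step 4: +10 new -> 39 infected
Step 5: +5 new -> 44 infected

Answer: 44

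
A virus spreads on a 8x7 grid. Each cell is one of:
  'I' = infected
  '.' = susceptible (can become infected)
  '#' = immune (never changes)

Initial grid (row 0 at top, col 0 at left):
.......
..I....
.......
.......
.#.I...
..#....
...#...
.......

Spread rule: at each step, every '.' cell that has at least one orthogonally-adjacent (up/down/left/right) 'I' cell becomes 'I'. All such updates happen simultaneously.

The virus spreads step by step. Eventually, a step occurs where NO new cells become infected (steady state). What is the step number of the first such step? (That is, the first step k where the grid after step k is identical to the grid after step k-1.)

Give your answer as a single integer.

Answer: 9

Derivation:
Step 0 (initial): 2 infected
Step 1: +8 new -> 10 infected
Step 2: +10 new -> 20 infected
Step 3: +10 new -> 30 infected
Step 4: +8 new -> 38 infected
Step 5: +6 new -> 44 infected
Step 6: +3 new -> 47 infected
Step 7: +4 new -> 51 infected
Step 8: +2 new -> 53 infected
Step 9: +0 new -> 53 infected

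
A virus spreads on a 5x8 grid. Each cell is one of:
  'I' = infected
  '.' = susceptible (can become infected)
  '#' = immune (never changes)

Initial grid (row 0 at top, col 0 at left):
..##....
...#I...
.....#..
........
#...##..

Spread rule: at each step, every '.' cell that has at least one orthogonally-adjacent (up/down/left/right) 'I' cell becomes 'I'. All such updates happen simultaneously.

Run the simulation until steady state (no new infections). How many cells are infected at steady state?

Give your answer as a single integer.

Answer: 33

Derivation:
Step 0 (initial): 1 infected
Step 1: +3 new -> 4 infected
Step 2: +4 new -> 8 infected
Step 3: +6 new -> 14 infected
Step 4: +7 new -> 21 infected
Step 5: +6 new -> 27 infected
Step 6: +5 new -> 32 infected
Step 7: +1 new -> 33 infected
Step 8: +0 new -> 33 infected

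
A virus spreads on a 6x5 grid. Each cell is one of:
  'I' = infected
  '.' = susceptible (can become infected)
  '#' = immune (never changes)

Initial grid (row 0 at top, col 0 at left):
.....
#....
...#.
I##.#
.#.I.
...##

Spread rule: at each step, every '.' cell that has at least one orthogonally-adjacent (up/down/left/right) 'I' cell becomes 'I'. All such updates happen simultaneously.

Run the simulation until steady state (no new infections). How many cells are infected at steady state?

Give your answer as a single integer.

Answer: 22

Derivation:
Step 0 (initial): 2 infected
Step 1: +5 new -> 7 infected
Step 2: +3 new -> 10 infected
Step 3: +3 new -> 13 infected
Step 4: +2 new -> 15 infected
Step 5: +3 new -> 18 infected
Step 6: +2 new -> 20 infected
Step 7: +2 new -> 22 infected
Step 8: +0 new -> 22 infected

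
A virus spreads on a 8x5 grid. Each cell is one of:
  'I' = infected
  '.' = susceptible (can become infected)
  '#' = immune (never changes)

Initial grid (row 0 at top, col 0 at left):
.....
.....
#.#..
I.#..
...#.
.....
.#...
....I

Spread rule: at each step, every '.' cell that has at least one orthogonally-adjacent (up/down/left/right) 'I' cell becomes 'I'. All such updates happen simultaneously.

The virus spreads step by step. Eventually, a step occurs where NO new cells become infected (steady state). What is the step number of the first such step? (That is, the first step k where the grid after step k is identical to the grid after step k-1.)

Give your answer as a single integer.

Answer: 8

Derivation:
Step 0 (initial): 2 infected
Step 1: +4 new -> 6 infected
Step 2: +6 new -> 12 infected
Step 3: +8 new -> 20 infected
Step 4: +6 new -> 26 infected
Step 5: +5 new -> 31 infected
Step 6: +3 new -> 34 infected
Step 7: +1 new -> 35 infected
Step 8: +0 new -> 35 infected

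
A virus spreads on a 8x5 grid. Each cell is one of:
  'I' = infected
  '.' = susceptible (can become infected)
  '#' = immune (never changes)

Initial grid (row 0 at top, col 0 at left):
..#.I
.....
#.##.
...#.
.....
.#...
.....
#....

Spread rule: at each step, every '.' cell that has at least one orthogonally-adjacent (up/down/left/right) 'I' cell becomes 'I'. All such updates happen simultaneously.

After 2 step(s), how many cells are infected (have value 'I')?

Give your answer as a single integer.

Step 0 (initial): 1 infected
Step 1: +2 new -> 3 infected
Step 2: +2 new -> 5 infected

Answer: 5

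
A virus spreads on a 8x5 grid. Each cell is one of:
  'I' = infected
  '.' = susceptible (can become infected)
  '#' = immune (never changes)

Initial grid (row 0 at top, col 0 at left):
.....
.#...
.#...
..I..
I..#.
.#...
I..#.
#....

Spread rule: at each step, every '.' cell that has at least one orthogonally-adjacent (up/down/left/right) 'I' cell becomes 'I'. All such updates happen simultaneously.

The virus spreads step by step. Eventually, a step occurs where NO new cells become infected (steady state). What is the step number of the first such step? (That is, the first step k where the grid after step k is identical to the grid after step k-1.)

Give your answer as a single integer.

Step 0 (initial): 3 infected
Step 1: +8 new -> 11 infected
Step 2: +7 new -> 18 infected
Step 3: +7 new -> 25 infected
Step 4: +6 new -> 31 infected
Step 5: +3 new -> 34 infected
Step 6: +0 new -> 34 infected

Answer: 6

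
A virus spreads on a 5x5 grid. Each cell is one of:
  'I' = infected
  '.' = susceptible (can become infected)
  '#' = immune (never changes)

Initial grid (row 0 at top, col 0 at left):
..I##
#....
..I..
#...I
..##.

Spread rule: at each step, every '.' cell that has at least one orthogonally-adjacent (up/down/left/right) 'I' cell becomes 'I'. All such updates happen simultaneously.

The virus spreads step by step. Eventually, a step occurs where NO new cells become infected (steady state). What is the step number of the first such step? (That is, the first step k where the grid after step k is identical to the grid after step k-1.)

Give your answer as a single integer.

Answer: 5

Derivation:
Step 0 (initial): 3 infected
Step 1: +8 new -> 11 infected
Step 2: +6 new -> 17 infected
Step 3: +1 new -> 18 infected
Step 4: +1 new -> 19 infected
Step 5: +0 new -> 19 infected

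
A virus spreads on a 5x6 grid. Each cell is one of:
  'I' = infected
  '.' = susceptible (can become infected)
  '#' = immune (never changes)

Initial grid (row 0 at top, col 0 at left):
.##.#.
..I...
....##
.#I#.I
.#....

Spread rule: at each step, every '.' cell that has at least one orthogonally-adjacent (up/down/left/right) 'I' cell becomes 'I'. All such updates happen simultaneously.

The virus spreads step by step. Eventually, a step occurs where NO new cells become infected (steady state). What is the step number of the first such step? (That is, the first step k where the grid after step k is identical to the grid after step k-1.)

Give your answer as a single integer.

Step 0 (initial): 3 infected
Step 1: +6 new -> 9 infected
Step 2: +7 new -> 16 infected
Step 3: +3 new -> 19 infected
Step 4: +2 new -> 21 infected
Step 5: +1 new -> 22 infected
Step 6: +0 new -> 22 infected

Answer: 6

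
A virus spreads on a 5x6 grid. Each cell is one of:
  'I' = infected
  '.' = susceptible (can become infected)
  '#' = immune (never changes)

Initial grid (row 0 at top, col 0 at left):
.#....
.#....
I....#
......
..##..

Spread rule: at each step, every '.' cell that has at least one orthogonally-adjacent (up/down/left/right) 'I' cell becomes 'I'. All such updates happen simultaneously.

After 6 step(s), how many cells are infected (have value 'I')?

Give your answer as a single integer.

Answer: 23

Derivation:
Step 0 (initial): 1 infected
Step 1: +3 new -> 4 infected
Step 2: +4 new -> 8 infected
Step 3: +4 new -> 12 infected
Step 4: +4 new -> 16 infected
Step 5: +3 new -> 19 infected
Step 6: +4 new -> 23 infected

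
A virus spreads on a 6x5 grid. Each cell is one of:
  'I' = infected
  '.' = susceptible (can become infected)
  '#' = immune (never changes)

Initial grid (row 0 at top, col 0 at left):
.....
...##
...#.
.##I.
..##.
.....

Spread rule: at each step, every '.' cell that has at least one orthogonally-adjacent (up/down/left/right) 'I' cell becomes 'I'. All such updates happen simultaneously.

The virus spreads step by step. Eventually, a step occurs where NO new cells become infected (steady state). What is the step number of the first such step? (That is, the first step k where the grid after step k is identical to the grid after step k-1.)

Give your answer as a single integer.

Step 0 (initial): 1 infected
Step 1: +1 new -> 2 infected
Step 2: +2 new -> 4 infected
Step 3: +1 new -> 5 infected
Step 4: +1 new -> 6 infected
Step 5: +1 new -> 7 infected
Step 6: +1 new -> 8 infected
Step 7: +2 new -> 10 infected
Step 8: +1 new -> 11 infected
Step 9: +1 new -> 12 infected
Step 10: +1 new -> 13 infected
Step 11: +2 new -> 15 infected
Step 12: +3 new -> 18 infected
Step 13: +2 new -> 20 infected
Step 14: +1 new -> 21 infected
Step 15: +1 new -> 22 infected
Step 16: +1 new -> 23 infected
Step 17: +0 new -> 23 infected

Answer: 17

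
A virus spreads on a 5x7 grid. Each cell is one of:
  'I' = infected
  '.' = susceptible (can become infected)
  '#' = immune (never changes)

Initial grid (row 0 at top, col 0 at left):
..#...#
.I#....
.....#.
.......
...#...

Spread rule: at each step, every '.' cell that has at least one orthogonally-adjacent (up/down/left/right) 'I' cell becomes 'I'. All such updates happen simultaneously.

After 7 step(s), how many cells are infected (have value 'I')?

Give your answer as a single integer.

Step 0 (initial): 1 infected
Step 1: +3 new -> 4 infected
Step 2: +4 new -> 8 infected
Step 3: +4 new -> 12 infected
Step 4: +5 new -> 17 infected
Step 5: +3 new -> 20 infected
Step 6: +4 new -> 24 infected
Step 7: +4 new -> 28 infected

Answer: 28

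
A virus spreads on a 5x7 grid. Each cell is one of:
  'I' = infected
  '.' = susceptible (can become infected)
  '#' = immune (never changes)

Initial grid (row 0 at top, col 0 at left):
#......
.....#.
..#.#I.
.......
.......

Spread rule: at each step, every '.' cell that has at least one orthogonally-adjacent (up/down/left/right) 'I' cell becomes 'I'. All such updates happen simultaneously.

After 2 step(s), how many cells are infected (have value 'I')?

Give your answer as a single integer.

Answer: 7

Derivation:
Step 0 (initial): 1 infected
Step 1: +2 new -> 3 infected
Step 2: +4 new -> 7 infected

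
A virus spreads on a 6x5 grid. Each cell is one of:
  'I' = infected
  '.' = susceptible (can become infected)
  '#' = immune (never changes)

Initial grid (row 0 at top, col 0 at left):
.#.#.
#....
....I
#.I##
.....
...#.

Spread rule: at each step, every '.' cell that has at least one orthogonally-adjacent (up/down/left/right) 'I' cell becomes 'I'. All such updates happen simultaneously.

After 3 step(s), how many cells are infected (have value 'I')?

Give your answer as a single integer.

Step 0 (initial): 2 infected
Step 1: +5 new -> 7 infected
Step 2: +7 new -> 14 infected
Step 3: +6 new -> 20 infected

Answer: 20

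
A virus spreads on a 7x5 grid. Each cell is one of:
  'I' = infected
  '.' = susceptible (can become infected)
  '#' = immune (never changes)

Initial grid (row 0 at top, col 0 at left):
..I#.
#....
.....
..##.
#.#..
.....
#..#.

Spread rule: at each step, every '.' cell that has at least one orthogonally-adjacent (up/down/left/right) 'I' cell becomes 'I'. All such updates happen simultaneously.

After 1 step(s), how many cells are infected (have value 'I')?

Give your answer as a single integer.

Answer: 3

Derivation:
Step 0 (initial): 1 infected
Step 1: +2 new -> 3 infected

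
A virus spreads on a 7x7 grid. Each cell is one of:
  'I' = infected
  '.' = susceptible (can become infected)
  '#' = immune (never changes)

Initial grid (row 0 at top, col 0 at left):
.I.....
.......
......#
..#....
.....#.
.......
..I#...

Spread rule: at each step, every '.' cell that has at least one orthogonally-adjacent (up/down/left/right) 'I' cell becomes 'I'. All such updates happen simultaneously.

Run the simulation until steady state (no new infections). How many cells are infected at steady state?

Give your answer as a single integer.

Answer: 45

Derivation:
Step 0 (initial): 2 infected
Step 1: +5 new -> 7 infected
Step 2: +8 new -> 15 infected
Step 3: +9 new -> 24 infected
Step 4: +9 new -> 33 infected
Step 5: +6 new -> 39 infected
Step 6: +5 new -> 44 infected
Step 7: +1 new -> 45 infected
Step 8: +0 new -> 45 infected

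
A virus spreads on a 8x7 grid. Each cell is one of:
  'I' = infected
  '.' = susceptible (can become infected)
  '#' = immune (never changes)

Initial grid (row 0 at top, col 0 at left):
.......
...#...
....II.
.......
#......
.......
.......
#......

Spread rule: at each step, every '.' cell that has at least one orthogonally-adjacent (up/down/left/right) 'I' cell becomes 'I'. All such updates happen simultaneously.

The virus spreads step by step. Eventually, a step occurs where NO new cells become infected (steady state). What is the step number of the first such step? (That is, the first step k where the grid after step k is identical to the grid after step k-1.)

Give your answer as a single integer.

Answer: 9

Derivation:
Step 0 (initial): 2 infected
Step 1: +6 new -> 8 infected
Step 2: +8 new -> 16 infected
Step 3: +9 new -> 25 infected
Step 4: +9 new -> 34 infected
Step 5: +9 new -> 43 infected
Step 6: +5 new -> 48 infected
Step 7: +3 new -> 51 infected
Step 8: +2 new -> 53 infected
Step 9: +0 new -> 53 infected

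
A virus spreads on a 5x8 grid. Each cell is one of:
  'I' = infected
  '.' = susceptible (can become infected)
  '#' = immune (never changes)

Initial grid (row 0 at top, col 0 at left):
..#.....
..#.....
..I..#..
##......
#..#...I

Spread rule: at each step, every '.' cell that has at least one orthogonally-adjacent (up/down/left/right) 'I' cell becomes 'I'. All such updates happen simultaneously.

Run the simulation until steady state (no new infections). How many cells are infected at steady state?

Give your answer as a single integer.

Answer: 33

Derivation:
Step 0 (initial): 2 infected
Step 1: +5 new -> 7 infected
Step 2: +9 new -> 16 infected
Step 3: +10 new -> 26 infected
Step 4: +5 new -> 31 infected
Step 5: +2 new -> 33 infected
Step 6: +0 new -> 33 infected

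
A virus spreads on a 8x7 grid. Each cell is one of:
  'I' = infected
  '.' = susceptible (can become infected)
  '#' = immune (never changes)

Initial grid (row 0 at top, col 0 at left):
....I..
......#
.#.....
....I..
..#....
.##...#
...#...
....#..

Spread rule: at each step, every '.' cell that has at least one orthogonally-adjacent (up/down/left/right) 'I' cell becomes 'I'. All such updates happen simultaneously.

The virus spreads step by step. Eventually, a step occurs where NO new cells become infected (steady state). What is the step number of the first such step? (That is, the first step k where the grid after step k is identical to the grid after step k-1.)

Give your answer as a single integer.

Answer: 12

Derivation:
Step 0 (initial): 2 infected
Step 1: +7 new -> 9 infected
Step 2: +11 new -> 20 infected
Step 3: +9 new -> 29 infected
Step 4: +5 new -> 34 infected
Step 5: +5 new -> 39 infected
Step 6: +2 new -> 41 infected
Step 7: +1 new -> 42 infected
Step 8: +2 new -> 44 infected
Step 9: +2 new -> 46 infected
Step 10: +1 new -> 47 infected
Step 11: +1 new -> 48 infected
Step 12: +0 new -> 48 infected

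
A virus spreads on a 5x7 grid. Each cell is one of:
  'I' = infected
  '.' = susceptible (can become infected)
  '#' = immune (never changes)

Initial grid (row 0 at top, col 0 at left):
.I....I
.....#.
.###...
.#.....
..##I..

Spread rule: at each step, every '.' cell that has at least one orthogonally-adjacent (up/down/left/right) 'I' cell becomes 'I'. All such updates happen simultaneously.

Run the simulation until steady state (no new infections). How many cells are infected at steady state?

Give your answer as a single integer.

Answer: 28

Derivation:
Step 0 (initial): 3 infected
Step 1: +7 new -> 10 infected
Step 2: +9 new -> 19 infected
Step 3: +6 new -> 25 infected
Step 4: +1 new -> 26 infected
Step 5: +1 new -> 27 infected
Step 6: +1 new -> 28 infected
Step 7: +0 new -> 28 infected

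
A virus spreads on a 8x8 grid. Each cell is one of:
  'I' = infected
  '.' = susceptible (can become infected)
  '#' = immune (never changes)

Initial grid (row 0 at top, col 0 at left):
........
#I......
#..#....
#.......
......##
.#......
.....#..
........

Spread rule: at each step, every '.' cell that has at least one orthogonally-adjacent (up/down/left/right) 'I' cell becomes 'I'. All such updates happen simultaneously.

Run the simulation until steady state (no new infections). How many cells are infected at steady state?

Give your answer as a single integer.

Step 0 (initial): 1 infected
Step 1: +3 new -> 4 infected
Step 2: +5 new -> 9 infected
Step 3: +4 new -> 13 infected
Step 4: +6 new -> 19 infected
Step 5: +7 new -> 26 infected
Step 6: +8 new -> 34 infected
Step 7: +9 new -> 43 infected
Step 8: +5 new -> 48 infected
Step 9: +2 new -> 50 infected
Step 10: +3 new -> 53 infected
Step 11: +2 new -> 55 infected
Step 12: +1 new -> 56 infected
Step 13: +0 new -> 56 infected

Answer: 56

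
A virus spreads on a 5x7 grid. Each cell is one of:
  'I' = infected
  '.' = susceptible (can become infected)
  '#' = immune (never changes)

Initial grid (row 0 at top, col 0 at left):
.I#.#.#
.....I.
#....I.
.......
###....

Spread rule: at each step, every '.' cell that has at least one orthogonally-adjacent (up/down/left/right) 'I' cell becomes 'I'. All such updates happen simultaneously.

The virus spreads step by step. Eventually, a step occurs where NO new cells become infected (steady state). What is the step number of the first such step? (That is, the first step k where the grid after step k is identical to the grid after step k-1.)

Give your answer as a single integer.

Step 0 (initial): 3 infected
Step 1: +8 new -> 11 infected
Step 2: +8 new -> 19 infected
Step 3: +6 new -> 25 infected
Step 4: +3 new -> 28 infected
Step 5: +0 new -> 28 infected

Answer: 5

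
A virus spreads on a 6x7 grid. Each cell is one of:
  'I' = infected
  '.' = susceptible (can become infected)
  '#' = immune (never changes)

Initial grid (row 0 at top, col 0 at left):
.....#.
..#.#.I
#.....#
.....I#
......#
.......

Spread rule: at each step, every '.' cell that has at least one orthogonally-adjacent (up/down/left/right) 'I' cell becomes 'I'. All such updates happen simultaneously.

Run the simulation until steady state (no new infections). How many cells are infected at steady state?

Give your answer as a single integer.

Step 0 (initial): 2 infected
Step 1: +5 new -> 7 infected
Step 2: +4 new -> 11 infected
Step 3: +5 new -> 16 infected
Step 4: +5 new -> 21 infected
Step 5: +5 new -> 26 infected
Step 6: +5 new -> 31 infected
Step 7: +3 new -> 34 infected
Step 8: +1 new -> 35 infected
Step 9: +0 new -> 35 infected

Answer: 35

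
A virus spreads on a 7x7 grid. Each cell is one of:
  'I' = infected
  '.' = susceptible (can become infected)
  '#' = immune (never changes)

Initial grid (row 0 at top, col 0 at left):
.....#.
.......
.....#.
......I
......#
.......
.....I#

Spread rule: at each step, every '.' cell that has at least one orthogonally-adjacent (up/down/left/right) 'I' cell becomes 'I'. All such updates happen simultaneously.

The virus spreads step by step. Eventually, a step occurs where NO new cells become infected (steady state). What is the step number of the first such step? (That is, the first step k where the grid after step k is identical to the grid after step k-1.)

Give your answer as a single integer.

Step 0 (initial): 2 infected
Step 1: +4 new -> 6 infected
Step 2: +6 new -> 12 infected
Step 3: +7 new -> 19 infected
Step 4: +6 new -> 25 infected
Step 5: +7 new -> 32 infected
Step 6: +6 new -> 38 infected
Step 7: +4 new -> 42 infected
Step 8: +2 new -> 44 infected
Step 9: +1 new -> 45 infected
Step 10: +0 new -> 45 infected

Answer: 10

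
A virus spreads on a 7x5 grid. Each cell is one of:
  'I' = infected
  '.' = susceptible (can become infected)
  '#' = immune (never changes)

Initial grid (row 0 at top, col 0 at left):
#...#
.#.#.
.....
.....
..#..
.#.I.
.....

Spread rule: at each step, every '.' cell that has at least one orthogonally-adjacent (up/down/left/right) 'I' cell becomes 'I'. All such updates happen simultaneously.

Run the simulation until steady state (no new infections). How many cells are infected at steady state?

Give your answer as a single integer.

Step 0 (initial): 1 infected
Step 1: +4 new -> 5 infected
Step 2: +4 new -> 9 infected
Step 3: +4 new -> 13 infected
Step 4: +4 new -> 17 infected
Step 5: +6 new -> 23 infected
Step 6: +3 new -> 26 infected
Step 7: +3 new -> 29 infected
Step 8: +0 new -> 29 infected

Answer: 29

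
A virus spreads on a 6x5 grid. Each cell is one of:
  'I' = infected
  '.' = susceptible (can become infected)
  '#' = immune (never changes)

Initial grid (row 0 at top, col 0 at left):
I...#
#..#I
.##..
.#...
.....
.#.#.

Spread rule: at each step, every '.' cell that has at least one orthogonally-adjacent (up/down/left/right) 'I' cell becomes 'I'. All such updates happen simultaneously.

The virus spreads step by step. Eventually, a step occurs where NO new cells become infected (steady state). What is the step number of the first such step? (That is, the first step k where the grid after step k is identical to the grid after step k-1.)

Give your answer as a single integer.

Answer: 10

Derivation:
Step 0 (initial): 2 infected
Step 1: +2 new -> 4 infected
Step 2: +4 new -> 8 infected
Step 3: +4 new -> 12 infected
Step 4: +3 new -> 15 infected
Step 5: +1 new -> 16 infected
Step 6: +2 new -> 18 infected
Step 7: +1 new -> 19 infected
Step 8: +2 new -> 21 infected
Step 9: +1 new -> 22 infected
Step 10: +0 new -> 22 infected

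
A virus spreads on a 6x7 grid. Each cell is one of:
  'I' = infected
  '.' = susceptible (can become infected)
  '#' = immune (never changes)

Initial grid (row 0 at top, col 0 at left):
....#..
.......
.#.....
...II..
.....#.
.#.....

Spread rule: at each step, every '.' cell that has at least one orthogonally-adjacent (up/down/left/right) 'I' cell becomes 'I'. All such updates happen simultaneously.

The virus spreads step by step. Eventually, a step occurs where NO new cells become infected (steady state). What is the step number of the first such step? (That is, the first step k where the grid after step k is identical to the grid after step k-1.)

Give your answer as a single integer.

Answer: 7

Derivation:
Step 0 (initial): 2 infected
Step 1: +6 new -> 8 infected
Step 2: +9 new -> 17 infected
Step 3: +9 new -> 26 infected
Step 4: +7 new -> 33 infected
Step 5: +4 new -> 37 infected
Step 6: +1 new -> 38 infected
Step 7: +0 new -> 38 infected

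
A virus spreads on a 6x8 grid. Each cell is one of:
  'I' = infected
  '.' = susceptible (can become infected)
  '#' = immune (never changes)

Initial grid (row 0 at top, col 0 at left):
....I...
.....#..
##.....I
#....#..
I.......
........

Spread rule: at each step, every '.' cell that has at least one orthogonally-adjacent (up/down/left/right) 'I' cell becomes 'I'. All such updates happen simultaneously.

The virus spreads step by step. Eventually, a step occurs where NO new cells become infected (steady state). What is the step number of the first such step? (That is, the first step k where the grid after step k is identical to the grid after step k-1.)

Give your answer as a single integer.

Answer: 6

Derivation:
Step 0 (initial): 3 infected
Step 1: +8 new -> 11 infected
Step 2: +12 new -> 23 infected
Step 3: +9 new -> 32 infected
Step 4: +8 new -> 40 infected
Step 5: +3 new -> 43 infected
Step 6: +0 new -> 43 infected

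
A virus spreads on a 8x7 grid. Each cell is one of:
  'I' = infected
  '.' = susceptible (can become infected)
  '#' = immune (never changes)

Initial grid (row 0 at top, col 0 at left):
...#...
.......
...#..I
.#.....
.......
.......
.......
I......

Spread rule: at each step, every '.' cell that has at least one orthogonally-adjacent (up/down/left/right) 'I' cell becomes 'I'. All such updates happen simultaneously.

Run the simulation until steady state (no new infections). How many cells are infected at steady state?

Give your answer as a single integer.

Answer: 53

Derivation:
Step 0 (initial): 2 infected
Step 1: +5 new -> 7 infected
Step 2: +8 new -> 15 infected
Step 3: +9 new -> 24 infected
Step 4: +11 new -> 35 infected
Step 5: +11 new -> 46 infected
Step 6: +5 new -> 51 infected
Step 7: +2 new -> 53 infected
Step 8: +0 new -> 53 infected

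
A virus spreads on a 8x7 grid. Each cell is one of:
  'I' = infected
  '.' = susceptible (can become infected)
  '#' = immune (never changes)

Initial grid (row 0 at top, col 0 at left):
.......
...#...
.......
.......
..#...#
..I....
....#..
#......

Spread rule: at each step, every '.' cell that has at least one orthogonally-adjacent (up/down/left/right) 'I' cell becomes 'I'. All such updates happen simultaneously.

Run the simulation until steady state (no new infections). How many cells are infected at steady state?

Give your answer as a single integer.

Step 0 (initial): 1 infected
Step 1: +3 new -> 4 infected
Step 2: +7 new -> 11 infected
Step 3: +8 new -> 19 infected
Step 4: +9 new -> 28 infected
Step 5: +7 new -> 35 infected
Step 6: +7 new -> 42 infected
Step 7: +5 new -> 47 infected
Step 8: +3 new -> 50 infected
Step 9: +1 new -> 51 infected
Step 10: +0 new -> 51 infected

Answer: 51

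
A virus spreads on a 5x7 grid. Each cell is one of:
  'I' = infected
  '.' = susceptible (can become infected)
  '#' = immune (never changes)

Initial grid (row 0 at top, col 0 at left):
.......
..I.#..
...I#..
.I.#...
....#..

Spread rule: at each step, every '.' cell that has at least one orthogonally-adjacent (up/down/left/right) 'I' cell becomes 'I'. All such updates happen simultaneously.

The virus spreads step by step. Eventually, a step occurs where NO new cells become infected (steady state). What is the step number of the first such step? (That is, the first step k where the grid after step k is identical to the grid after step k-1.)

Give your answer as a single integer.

Answer: 10

Derivation:
Step 0 (initial): 3 infected
Step 1: +8 new -> 11 infected
Step 2: +6 new -> 17 infected
Step 3: +3 new -> 20 infected
Step 4: +1 new -> 21 infected
Step 5: +2 new -> 23 infected
Step 6: +2 new -> 25 infected
Step 7: +2 new -> 27 infected
Step 8: +3 new -> 30 infected
Step 9: +1 new -> 31 infected
Step 10: +0 new -> 31 infected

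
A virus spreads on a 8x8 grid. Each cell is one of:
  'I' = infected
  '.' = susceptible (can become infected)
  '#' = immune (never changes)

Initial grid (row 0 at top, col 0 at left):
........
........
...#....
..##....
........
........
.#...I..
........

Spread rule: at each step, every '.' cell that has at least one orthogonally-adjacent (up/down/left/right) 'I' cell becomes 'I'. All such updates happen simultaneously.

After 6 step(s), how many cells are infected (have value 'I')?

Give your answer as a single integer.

Step 0 (initial): 1 infected
Step 1: +4 new -> 5 infected
Step 2: +7 new -> 12 infected
Step 3: +8 new -> 20 infected
Step 4: +7 new -> 27 infected
Step 5: +7 new -> 34 infected
Step 6: +7 new -> 41 infected

Answer: 41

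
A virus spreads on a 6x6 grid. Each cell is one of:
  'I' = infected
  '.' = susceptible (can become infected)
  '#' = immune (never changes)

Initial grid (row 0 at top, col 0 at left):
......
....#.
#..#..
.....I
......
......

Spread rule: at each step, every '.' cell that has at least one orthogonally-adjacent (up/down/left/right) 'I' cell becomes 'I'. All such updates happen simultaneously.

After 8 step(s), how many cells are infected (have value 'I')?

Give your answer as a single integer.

Answer: 33

Derivation:
Step 0 (initial): 1 infected
Step 1: +3 new -> 4 infected
Step 2: +5 new -> 9 infected
Step 3: +4 new -> 13 infected
Step 4: +5 new -> 18 infected
Step 5: +6 new -> 24 infected
Step 6: +5 new -> 29 infected
Step 7: +3 new -> 32 infected
Step 8: +1 new -> 33 infected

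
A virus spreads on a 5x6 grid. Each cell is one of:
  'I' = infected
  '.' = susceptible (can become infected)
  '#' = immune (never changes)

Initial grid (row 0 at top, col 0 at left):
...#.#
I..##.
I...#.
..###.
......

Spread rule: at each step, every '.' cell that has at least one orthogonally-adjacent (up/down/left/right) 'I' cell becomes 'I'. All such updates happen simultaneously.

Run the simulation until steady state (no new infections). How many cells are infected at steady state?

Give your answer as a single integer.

Answer: 21

Derivation:
Step 0 (initial): 2 infected
Step 1: +4 new -> 6 infected
Step 2: +5 new -> 11 infected
Step 3: +3 new -> 14 infected
Step 4: +1 new -> 15 infected
Step 5: +1 new -> 16 infected
Step 6: +1 new -> 17 infected
Step 7: +1 new -> 18 infected
Step 8: +1 new -> 19 infected
Step 9: +1 new -> 20 infected
Step 10: +1 new -> 21 infected
Step 11: +0 new -> 21 infected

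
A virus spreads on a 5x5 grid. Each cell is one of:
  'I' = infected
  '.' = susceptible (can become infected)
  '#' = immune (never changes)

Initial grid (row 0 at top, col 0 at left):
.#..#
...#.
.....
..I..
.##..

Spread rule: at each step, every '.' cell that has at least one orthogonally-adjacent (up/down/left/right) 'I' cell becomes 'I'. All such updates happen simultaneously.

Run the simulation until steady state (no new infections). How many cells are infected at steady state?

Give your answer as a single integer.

Answer: 20

Derivation:
Step 0 (initial): 1 infected
Step 1: +3 new -> 4 infected
Step 2: +6 new -> 10 infected
Step 3: +6 new -> 16 infected
Step 4: +3 new -> 19 infected
Step 5: +1 new -> 20 infected
Step 6: +0 new -> 20 infected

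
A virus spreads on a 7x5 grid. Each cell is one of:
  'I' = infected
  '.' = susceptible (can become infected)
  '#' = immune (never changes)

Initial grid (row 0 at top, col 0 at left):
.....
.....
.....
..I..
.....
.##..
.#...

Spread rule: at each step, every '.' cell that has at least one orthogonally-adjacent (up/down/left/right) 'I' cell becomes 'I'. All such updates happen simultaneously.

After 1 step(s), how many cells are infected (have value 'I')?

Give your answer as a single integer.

Answer: 5

Derivation:
Step 0 (initial): 1 infected
Step 1: +4 new -> 5 infected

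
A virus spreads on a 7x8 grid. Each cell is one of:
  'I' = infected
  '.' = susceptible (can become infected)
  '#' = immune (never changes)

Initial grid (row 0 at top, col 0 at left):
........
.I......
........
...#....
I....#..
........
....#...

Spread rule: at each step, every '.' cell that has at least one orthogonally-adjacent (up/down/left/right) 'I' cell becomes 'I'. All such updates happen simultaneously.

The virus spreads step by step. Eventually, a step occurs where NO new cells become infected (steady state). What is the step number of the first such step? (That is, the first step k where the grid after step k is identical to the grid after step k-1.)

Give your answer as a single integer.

Step 0 (initial): 2 infected
Step 1: +7 new -> 9 infected
Step 2: +9 new -> 18 infected
Step 3: +7 new -> 25 infected
Step 4: +6 new -> 31 infected
Step 5: +6 new -> 37 infected
Step 6: +5 new -> 42 infected
Step 7: +5 new -> 47 infected
Step 8: +4 new -> 51 infected
Step 9: +2 new -> 53 infected
Step 10: +0 new -> 53 infected

Answer: 10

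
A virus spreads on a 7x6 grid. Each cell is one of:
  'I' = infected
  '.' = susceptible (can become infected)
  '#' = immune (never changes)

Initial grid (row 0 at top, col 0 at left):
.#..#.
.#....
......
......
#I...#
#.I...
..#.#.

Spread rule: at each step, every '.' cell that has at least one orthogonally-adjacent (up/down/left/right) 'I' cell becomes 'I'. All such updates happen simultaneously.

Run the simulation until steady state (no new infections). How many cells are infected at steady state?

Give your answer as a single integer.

Answer: 34

Derivation:
Step 0 (initial): 2 infected
Step 1: +4 new -> 6 infected
Step 2: +7 new -> 13 infected
Step 3: +6 new -> 19 infected
Step 4: +5 new -> 24 infected
Step 5: +5 new -> 29 infected
Step 6: +3 new -> 32 infected
Step 7: +1 new -> 33 infected
Step 8: +1 new -> 34 infected
Step 9: +0 new -> 34 infected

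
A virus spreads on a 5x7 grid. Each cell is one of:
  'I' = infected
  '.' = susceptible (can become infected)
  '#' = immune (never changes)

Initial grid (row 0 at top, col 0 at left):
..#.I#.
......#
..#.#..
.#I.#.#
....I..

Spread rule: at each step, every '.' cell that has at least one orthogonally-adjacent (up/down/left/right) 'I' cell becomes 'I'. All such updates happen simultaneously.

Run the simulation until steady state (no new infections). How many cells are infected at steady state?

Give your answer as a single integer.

Step 0 (initial): 3 infected
Step 1: +6 new -> 9 infected
Step 2: +6 new -> 15 infected
Step 3: +3 new -> 18 infected
Step 4: +3 new -> 21 infected
Step 5: +4 new -> 25 infected
Step 6: +1 new -> 26 infected
Step 7: +0 new -> 26 infected

Answer: 26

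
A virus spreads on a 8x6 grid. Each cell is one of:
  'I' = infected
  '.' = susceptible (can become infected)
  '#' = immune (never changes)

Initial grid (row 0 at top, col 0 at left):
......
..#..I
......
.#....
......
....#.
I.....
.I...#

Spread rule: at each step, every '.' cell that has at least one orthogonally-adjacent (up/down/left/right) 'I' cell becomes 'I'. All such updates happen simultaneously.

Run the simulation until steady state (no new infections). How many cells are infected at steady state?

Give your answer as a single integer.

Step 0 (initial): 3 infected
Step 1: +7 new -> 10 infected
Step 2: +8 new -> 18 infected
Step 3: +9 new -> 27 infected
Step 4: +9 new -> 36 infected
Step 5: +6 new -> 42 infected
Step 6: +2 new -> 44 infected
Step 7: +0 new -> 44 infected

Answer: 44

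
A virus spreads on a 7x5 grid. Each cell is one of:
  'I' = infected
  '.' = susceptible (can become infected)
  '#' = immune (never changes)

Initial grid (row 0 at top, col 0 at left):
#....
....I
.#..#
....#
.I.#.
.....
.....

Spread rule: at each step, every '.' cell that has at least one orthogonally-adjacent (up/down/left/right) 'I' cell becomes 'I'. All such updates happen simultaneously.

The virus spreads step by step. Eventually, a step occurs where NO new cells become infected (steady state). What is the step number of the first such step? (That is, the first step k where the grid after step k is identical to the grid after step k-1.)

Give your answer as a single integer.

Answer: 6

Derivation:
Step 0 (initial): 2 infected
Step 1: +6 new -> 8 infected
Step 2: +8 new -> 16 infected
Step 3: +8 new -> 24 infected
Step 4: +4 new -> 28 infected
Step 5: +2 new -> 30 infected
Step 6: +0 new -> 30 infected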